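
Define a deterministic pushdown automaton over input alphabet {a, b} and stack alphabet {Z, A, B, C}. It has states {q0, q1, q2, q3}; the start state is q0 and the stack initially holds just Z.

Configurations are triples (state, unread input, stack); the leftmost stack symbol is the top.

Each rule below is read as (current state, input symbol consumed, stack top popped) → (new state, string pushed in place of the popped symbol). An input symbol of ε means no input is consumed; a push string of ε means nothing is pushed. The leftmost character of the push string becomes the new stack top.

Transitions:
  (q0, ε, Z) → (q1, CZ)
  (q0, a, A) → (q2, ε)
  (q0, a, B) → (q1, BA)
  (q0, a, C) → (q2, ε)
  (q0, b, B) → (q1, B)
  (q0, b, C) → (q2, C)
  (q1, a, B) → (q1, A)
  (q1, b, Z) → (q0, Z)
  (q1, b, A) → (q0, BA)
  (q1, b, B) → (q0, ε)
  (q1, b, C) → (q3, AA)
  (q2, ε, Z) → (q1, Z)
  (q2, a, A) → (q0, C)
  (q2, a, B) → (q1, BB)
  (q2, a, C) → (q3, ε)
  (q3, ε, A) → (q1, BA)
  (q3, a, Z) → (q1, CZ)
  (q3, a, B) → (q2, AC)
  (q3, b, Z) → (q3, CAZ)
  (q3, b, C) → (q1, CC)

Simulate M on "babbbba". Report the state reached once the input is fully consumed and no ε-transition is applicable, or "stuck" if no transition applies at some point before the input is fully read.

stuck

(q0, babbbba, Z) ⊢ (q1, babbbba, CZ) ⊢ (q3, abbbba, AAZ) ⊢ (q1, abbbba, BAAZ) ⊢ (q1, bbbba, AAAZ) ⊢ (q0, bbba, BAAAZ) ⊢ (q1, bba, BAAAZ) ⊢ (q0, ba, AAAZ)
No transition for (q0, b, top A); M blocks with input ba remaining.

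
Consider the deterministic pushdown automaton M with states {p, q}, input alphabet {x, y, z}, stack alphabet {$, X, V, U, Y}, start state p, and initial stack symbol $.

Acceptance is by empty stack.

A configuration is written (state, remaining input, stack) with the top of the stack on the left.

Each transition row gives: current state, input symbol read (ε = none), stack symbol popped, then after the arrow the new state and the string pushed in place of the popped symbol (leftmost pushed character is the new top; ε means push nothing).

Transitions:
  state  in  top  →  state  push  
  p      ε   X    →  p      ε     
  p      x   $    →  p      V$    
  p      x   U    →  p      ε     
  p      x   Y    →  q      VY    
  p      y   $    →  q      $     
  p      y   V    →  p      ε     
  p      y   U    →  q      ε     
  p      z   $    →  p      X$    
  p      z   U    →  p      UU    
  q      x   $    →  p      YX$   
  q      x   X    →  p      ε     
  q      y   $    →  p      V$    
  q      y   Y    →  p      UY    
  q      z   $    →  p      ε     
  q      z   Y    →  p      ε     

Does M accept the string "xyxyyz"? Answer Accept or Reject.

Accept

(p, xyxyyz, $)
  read x, top $: go to p, push V$ → (p, yxyyz, V$)
  read y, top V: go to p, push ε → (p, xyyz, $)
  read x, top $: go to p, push V$ → (p, yyz, V$)
  read y, top V: go to p, push ε → (p, yz, $)
  read y, top $: go to q, push $ → (q, z, $)
  read z, top $: go to p, push ε → (p, ε, ε)
All input consumed and the stack is empty.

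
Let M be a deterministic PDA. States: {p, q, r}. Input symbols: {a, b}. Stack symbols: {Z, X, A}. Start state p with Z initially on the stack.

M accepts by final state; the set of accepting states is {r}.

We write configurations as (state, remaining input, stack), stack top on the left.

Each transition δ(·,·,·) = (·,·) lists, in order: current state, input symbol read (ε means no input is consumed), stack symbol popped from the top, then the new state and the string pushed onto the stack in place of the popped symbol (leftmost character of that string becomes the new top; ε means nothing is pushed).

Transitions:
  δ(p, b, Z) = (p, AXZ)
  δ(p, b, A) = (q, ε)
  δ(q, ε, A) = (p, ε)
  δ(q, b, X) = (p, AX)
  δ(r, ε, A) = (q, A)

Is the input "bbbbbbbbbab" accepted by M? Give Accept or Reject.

Reject

(p, bbbbbbbbbab, Z)
  read b, top Z: go to p, push AXZ → (p, bbbbbbbbab, AXZ)
  read b, top A: go to q, push ε → (q, bbbbbbbab, XZ)
  read b, top X: go to p, push AX → (p, bbbbbbab, AXZ)
  read b, top A: go to q, push ε → (q, bbbbbab, XZ)
  read b, top X: go to p, push AX → (p, bbbbab, AXZ)
  read b, top A: go to q, push ε → (q, bbbab, XZ)
  read b, top X: go to p, push AX → (p, bbab, AXZ)
  read b, top A: go to q, push ε → (q, bab, XZ)
  read b, top X: go to p, push AX → (p, ab, AXZ)
No transition applies at (p, ab, AXZ); input not fully consumed.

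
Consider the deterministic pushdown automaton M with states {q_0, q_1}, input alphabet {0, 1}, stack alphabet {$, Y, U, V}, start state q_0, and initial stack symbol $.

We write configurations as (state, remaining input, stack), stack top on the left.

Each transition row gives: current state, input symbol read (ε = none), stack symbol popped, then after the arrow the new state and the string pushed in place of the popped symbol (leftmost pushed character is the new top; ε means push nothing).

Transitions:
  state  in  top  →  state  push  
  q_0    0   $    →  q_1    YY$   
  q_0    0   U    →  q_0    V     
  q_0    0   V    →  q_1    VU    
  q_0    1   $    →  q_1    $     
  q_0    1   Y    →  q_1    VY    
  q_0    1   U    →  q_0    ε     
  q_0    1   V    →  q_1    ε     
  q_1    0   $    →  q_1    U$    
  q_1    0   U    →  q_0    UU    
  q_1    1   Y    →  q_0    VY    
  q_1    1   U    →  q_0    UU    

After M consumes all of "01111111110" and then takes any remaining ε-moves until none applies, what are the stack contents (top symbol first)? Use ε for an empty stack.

(q_0, 01111111110, $)
  read 0, top $: go to q_1, push YY$ → (q_1, 1111111110, YY$)
  read 1, top Y: go to q_0, push VY → (q_0, 111111110, VYY$)
  read 1, top V: go to q_1, push ε → (q_1, 11111110, YY$)
  read 1, top Y: go to q_0, push VY → (q_0, 1111110, VYY$)
  read 1, top V: go to q_1, push ε → (q_1, 111110, YY$)
  read 1, top Y: go to q_0, push VY → (q_0, 11110, VYY$)
  read 1, top V: go to q_1, push ε → (q_1, 1110, YY$)
  read 1, top Y: go to q_0, push VY → (q_0, 110, VYY$)
  read 1, top V: go to q_1, push ε → (q_1, 10, YY$)
  read 1, top Y: go to q_0, push VY → (q_0, 0, VYY$)
  read 0, top V: go to q_1, push VU → (q_1, ε, VUYY$)
All input consumed in state q_1 with stack VUYY$.

VUYY$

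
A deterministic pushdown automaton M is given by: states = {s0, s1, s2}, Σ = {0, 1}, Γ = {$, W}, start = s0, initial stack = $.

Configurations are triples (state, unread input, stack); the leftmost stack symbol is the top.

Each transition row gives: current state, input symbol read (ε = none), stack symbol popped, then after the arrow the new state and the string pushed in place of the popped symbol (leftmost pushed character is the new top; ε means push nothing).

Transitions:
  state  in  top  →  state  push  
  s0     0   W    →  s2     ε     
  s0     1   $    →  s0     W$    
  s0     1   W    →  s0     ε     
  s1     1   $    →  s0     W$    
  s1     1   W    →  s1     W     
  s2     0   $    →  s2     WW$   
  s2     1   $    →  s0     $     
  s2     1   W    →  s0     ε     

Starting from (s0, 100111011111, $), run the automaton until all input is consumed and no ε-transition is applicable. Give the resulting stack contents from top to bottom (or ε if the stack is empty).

(s0, 100111011111, $)
  read 1, top $: go to s0, push W$ → (s0, 00111011111, W$)
  read 0, top W: go to s2, push ε → (s2, 0111011111, $)
  read 0, top $: go to s2, push WW$ → (s2, 111011111, WW$)
  read 1, top W: go to s0, push ε → (s0, 11011111, W$)
  read 1, top W: go to s0, push ε → (s0, 1011111, $)
  read 1, top $: go to s0, push W$ → (s0, 011111, W$)
  read 0, top W: go to s2, push ε → (s2, 11111, $)
  read 1, top $: go to s0, push $ → (s0, 1111, $)
  read 1, top $: go to s0, push W$ → (s0, 111, W$)
  read 1, top W: go to s0, push ε → (s0, 11, $)
  read 1, top $: go to s0, push W$ → (s0, 1, W$)
  read 1, top W: go to s0, push ε → (s0, ε, $)
All input consumed in state s0 with stack $.

$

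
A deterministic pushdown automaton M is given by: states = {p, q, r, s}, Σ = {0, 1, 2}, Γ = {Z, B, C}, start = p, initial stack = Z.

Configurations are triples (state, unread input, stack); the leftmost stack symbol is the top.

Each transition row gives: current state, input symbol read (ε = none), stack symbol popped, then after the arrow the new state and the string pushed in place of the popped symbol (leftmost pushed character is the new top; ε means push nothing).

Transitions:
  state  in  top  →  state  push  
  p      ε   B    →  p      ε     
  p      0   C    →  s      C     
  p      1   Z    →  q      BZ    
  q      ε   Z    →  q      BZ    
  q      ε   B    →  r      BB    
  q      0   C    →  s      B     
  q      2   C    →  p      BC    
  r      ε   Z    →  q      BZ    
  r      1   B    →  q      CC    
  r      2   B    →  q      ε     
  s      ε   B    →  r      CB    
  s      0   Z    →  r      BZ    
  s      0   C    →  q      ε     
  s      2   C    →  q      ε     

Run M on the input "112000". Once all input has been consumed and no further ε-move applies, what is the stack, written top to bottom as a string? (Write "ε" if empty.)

CBBZ

(p, 112000, Z) ⊢ (q, 12000, BZ) ⊢ (r, 12000, BBZ) ⊢ (q, 2000, CCBZ) ⊢ (p, 000, BCCBZ) ⊢ (p, 000, CCBZ) ⊢ (s, 00, CCBZ) ⊢ (q, 0, CBZ) ⊢ (s, ε, BBZ) ⊢ (r, ε, CBBZ)
All input consumed in state r with stack CBBZ.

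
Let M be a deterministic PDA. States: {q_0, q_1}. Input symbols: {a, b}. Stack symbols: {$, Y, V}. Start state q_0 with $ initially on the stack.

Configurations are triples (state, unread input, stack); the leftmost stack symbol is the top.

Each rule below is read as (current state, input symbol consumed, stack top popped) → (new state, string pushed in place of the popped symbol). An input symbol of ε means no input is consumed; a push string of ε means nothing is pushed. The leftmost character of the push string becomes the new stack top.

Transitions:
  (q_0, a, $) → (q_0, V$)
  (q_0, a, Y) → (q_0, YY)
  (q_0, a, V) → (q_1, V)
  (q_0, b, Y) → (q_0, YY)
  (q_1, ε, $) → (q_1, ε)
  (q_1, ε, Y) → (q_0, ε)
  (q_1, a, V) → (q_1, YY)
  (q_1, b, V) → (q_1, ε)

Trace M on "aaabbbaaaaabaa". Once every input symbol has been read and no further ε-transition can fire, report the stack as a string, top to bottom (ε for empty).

YYYYYYYYYYYY$

(q_0, aaabbbaaaaabaa, $)
  read a, top $: go to q_0, push V$ → (q_0, aabbbaaaaabaa, V$)
  read a, top V: go to q_1, push V → (q_1, abbbaaaaabaa, V$)
  read a, top V: go to q_1, push YY → (q_1, bbbaaaaabaa, YY$)
  ε-move, top Y: go to q_0, push ε → (q_0, bbbaaaaabaa, Y$)
  read b, top Y: go to q_0, push YY → (q_0, bbaaaaabaa, YY$)
  read b, top Y: go to q_0, push YY → (q_0, baaaaabaa, YYY$)
  read b, top Y: go to q_0, push YY → (q_0, aaaaabaa, YYYY$)
  read a, top Y: go to q_0, push YY → (q_0, aaaabaa, YYYYY$)
  read a, top Y: go to q_0, push YY → (q_0, aaabaa, YYYYYY$)
  read a, top Y: go to q_0, push YY → (q_0, aabaa, YYYYYYY$)
  read a, top Y: go to q_0, push YY → (q_0, abaa, YYYYYYYY$)
  read a, top Y: go to q_0, push YY → (q_0, baa, YYYYYYYYY$)
  read b, top Y: go to q_0, push YY → (q_0, aa, YYYYYYYYYY$)
  read a, top Y: go to q_0, push YY → (q_0, a, YYYYYYYYYYY$)
  read a, top Y: go to q_0, push YY → (q_0, ε, YYYYYYYYYYYY$)
All input consumed in state q_0 with stack YYYYYYYYYYYY$.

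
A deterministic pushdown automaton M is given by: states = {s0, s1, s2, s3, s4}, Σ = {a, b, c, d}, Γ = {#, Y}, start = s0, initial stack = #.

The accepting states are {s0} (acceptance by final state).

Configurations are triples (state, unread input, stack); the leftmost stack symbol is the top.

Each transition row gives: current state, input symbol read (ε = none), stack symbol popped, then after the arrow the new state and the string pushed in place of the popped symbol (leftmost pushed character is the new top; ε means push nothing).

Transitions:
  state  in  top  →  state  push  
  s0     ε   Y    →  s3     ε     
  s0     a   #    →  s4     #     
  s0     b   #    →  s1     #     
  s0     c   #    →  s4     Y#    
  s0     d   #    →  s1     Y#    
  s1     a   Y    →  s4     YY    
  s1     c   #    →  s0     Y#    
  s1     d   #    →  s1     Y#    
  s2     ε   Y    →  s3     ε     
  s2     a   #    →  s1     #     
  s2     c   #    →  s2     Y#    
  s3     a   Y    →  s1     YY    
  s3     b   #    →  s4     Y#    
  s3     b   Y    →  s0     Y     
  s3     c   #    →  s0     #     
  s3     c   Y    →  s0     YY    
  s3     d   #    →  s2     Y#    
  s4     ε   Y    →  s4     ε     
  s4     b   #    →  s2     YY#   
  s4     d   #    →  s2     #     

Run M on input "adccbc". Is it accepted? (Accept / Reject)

Accept

(s0, adccbc, #)
  read a, top #: go to s4, push # → (s4, dccbc, #)
  read d, top #: go to s2, push # → (s2, ccbc, #)
  read c, top #: go to s2, push Y# → (s2, cbc, Y#)
  ε-move, top Y: go to s3, push ε → (s3, cbc, #)
  read c, top #: go to s0, push # → (s0, bc, #)
  read b, top #: go to s1, push # → (s1, c, #)
  read c, top #: go to s0, push Y# → (s0, ε, Y#)
All input consumed; state s0 ∈ F.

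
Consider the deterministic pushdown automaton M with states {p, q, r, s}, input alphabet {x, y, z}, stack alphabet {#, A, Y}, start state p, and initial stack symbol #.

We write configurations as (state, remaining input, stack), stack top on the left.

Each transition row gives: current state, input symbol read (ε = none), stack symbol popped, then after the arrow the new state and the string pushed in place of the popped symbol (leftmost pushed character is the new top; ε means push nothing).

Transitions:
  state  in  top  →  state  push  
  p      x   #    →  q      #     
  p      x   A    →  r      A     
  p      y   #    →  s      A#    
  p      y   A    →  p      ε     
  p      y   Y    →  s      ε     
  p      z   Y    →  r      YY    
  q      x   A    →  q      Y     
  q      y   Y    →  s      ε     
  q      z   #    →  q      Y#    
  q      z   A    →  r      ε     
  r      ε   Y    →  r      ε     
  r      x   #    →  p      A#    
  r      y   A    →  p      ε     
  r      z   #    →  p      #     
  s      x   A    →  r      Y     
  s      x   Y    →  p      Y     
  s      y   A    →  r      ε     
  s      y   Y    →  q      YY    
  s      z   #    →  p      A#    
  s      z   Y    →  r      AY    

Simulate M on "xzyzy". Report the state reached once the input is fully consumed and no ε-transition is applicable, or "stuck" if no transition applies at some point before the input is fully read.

p

(p, xzyzy, #)
  read x, top #: go to q, push # → (q, zyzy, #)
  read z, top #: go to q, push Y# → (q, yzy, Y#)
  read y, top Y: go to s, push ε → (s, zy, #)
  read z, top #: go to p, push A# → (p, y, A#)
  read y, top A: go to p, push ε → (p, ε, #)
All input consumed; M is in state p.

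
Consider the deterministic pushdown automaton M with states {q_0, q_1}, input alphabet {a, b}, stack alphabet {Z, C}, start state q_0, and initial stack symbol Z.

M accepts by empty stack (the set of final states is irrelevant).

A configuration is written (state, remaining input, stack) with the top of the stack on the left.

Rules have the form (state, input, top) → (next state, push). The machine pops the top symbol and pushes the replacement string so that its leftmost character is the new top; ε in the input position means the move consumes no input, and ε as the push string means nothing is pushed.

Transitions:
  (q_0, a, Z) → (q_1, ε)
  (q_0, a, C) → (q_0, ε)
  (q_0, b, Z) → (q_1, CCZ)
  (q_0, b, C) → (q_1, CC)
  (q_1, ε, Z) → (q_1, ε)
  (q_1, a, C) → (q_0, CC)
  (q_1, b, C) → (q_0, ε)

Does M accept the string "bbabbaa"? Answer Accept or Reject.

Accept

(q_0, bbabbaa, Z)
  read b, top Z: go to q_1, push CCZ → (q_1, babbaa, CCZ)
  read b, top C: go to q_0, push ε → (q_0, abbaa, CZ)
  read a, top C: go to q_0, push ε → (q_0, bbaa, Z)
  read b, top Z: go to q_1, push CCZ → (q_1, baa, CCZ)
  read b, top C: go to q_0, push ε → (q_0, aa, CZ)
  read a, top C: go to q_0, push ε → (q_0, a, Z)
  read a, top Z: go to q_1, push ε → (q_1, ε, ε)
All input consumed and the stack is empty.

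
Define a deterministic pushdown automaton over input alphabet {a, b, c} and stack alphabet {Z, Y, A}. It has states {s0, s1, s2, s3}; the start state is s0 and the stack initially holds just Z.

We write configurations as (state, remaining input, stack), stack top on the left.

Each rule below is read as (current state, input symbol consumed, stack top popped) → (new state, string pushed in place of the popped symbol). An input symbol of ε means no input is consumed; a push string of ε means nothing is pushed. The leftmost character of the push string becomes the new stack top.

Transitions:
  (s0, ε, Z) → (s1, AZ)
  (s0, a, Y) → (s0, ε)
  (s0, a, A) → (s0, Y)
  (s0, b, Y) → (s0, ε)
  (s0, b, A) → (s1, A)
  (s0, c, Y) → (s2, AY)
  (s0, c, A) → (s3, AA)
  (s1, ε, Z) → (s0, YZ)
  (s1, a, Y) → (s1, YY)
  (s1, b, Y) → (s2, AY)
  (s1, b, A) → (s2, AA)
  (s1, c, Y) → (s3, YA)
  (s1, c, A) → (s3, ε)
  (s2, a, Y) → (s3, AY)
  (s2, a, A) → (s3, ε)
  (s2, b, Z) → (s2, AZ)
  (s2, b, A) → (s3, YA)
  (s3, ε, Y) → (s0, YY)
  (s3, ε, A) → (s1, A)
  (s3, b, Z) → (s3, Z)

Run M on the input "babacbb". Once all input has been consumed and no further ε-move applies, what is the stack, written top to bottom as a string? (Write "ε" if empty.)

(s0, babacbb, Z)
  ε-move, top Z: go to s1, push AZ → (s1, babacbb, AZ)
  read b, top A: go to s2, push AA → (s2, abacbb, AAZ)
  read a, top A: go to s3, push ε → (s3, bacbb, AZ)
  ε-move, top A: go to s1, push A → (s1, bacbb, AZ)
  read b, top A: go to s2, push AA → (s2, acbb, AAZ)
  read a, top A: go to s3, push ε → (s3, cbb, AZ)
  ε-move, top A: go to s1, push A → (s1, cbb, AZ)
  read c, top A: go to s3, push ε → (s3, bb, Z)
  read b, top Z: go to s3, push Z → (s3, b, Z)
  read b, top Z: go to s3, push Z → (s3, ε, Z)
All input consumed in state s3 with stack Z.

Z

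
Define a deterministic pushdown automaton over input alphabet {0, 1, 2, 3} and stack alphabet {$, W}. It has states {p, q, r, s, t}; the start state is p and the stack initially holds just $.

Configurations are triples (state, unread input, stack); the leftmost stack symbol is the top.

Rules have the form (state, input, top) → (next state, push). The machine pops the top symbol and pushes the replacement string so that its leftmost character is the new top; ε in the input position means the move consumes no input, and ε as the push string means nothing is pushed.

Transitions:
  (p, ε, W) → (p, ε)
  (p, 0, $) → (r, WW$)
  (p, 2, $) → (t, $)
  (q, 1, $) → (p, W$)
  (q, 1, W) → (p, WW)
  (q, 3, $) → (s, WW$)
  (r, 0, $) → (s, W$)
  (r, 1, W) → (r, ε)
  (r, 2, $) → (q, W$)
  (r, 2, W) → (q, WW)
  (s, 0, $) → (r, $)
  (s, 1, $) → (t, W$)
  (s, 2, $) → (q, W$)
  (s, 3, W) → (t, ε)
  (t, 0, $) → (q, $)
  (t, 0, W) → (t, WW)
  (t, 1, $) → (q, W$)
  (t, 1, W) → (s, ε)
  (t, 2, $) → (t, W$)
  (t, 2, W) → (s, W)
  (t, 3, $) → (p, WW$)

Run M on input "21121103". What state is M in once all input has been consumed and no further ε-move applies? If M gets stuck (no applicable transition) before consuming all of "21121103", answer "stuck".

stuck

(p, 21121103, $)
  read 2, top $: go to t, push $ → (t, 1121103, $)
  read 1, top $: go to q, push W$ → (q, 121103, W$)
  read 1, top W: go to p, push WW → (p, 21103, WW$)
  ε-move, top W: go to p, push ε → (p, 21103, W$)
  ε-move, top W: go to p, push ε → (p, 21103, $)
  read 2, top $: go to t, push $ → (t, 1103, $)
  read 1, top $: go to q, push W$ → (q, 103, W$)
  read 1, top W: go to p, push WW → (p, 03, WW$)
  ε-move, top W: go to p, push ε → (p, 03, W$)
  ε-move, top W: go to p, push ε → (p, 03, $)
  read 0, top $: go to r, push WW$ → (r, 3, WW$)
No transition for (r, 3, top W); M blocks with input 3 remaining.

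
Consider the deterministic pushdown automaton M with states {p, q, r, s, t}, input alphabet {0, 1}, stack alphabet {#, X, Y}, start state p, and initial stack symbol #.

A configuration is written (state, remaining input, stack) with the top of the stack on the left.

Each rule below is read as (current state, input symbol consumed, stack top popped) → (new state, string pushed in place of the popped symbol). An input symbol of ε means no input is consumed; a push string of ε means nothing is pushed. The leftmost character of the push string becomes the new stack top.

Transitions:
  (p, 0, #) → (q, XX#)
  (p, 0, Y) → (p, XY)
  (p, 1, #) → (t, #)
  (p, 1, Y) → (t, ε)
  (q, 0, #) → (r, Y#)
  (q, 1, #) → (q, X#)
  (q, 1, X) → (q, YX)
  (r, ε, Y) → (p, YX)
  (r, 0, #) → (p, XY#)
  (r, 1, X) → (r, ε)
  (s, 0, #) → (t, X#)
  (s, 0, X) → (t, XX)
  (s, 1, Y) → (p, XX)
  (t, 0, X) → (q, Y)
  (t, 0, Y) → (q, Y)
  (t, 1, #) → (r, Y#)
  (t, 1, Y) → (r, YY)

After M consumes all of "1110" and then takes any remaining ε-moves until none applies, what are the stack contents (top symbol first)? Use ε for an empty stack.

Y#

(p, 1110, #) ⊢ (t, 110, #) ⊢ (r, 10, Y#) ⊢ (p, 10, YX#) ⊢ (t, 0, X#) ⊢ (q, ε, Y#)
All input consumed in state q with stack Y#.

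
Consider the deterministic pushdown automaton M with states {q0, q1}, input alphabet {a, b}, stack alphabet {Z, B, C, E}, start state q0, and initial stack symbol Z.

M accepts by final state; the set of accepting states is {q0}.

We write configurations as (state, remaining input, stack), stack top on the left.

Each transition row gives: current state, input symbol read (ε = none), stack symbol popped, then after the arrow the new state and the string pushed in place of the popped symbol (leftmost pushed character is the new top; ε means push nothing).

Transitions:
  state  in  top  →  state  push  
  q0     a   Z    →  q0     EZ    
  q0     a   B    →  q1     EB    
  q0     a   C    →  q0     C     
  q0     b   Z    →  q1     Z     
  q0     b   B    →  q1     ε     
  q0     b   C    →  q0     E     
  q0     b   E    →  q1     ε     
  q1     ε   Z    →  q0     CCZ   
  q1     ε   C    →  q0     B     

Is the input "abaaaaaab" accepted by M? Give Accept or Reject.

Accept

(q0, abaaaaaab, Z)
  read a, top Z: go to q0, push EZ → (q0, baaaaaab, EZ)
  read b, top E: go to q1, push ε → (q1, aaaaaab, Z)
  ε-move, top Z: go to q0, push CCZ → (q0, aaaaaab, CCZ)
  read a, top C: go to q0, push C → (q0, aaaaab, CCZ)
  read a, top C: go to q0, push C → (q0, aaaab, CCZ)
  read a, top C: go to q0, push C → (q0, aaab, CCZ)
  read a, top C: go to q0, push C → (q0, aab, CCZ)
  read a, top C: go to q0, push C → (q0, ab, CCZ)
  read a, top C: go to q0, push C → (q0, b, CCZ)
  read b, top C: go to q0, push E → (q0, ε, ECZ)
All input consumed; state q0 ∈ F.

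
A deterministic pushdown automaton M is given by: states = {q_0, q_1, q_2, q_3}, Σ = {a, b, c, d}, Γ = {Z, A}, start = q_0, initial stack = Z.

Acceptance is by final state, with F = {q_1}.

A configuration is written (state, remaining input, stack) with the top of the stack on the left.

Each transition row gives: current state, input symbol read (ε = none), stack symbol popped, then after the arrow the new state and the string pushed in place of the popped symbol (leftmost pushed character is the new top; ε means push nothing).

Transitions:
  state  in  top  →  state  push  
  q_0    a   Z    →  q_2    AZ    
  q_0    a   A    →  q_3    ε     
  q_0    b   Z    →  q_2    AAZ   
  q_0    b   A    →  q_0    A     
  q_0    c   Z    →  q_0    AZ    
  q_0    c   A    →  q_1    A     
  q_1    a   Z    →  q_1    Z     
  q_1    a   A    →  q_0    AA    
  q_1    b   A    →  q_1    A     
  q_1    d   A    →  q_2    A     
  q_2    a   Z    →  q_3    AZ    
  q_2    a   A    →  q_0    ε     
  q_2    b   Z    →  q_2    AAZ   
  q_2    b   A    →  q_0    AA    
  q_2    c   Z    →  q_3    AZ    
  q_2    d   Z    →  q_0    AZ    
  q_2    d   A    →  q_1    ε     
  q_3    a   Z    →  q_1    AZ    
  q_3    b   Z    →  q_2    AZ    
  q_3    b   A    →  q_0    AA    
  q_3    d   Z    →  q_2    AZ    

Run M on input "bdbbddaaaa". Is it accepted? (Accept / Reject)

(q_0, bdbbddaaaa, Z)
  read b, top Z: go to q_2, push AAZ → (q_2, dbbddaaaa, AAZ)
  read d, top A: go to q_1, push ε → (q_1, bbddaaaa, AZ)
  read b, top A: go to q_1, push A → (q_1, bddaaaa, AZ)
  read b, top A: go to q_1, push A → (q_1, ddaaaa, AZ)
  read d, top A: go to q_2, push A → (q_2, daaaa, AZ)
  read d, top A: go to q_1, push ε → (q_1, aaaa, Z)
  read a, top Z: go to q_1, push Z → (q_1, aaa, Z)
  read a, top Z: go to q_1, push Z → (q_1, aa, Z)
  read a, top Z: go to q_1, push Z → (q_1, a, Z)
  read a, top Z: go to q_1, push Z → (q_1, ε, Z)
All input consumed; state q_1 ∈ F.

Accept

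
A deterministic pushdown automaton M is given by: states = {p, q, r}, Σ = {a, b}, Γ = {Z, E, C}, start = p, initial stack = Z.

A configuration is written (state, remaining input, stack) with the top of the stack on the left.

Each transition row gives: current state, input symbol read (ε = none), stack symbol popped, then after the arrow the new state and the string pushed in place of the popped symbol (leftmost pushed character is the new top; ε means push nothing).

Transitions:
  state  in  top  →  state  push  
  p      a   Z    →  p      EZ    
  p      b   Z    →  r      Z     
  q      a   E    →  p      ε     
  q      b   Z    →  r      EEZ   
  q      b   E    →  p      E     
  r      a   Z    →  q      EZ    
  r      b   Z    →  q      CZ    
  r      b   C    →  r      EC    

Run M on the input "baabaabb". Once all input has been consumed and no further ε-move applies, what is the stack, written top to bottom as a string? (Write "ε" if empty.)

CZ

(p, baabaabb, Z)
  read b, top Z: go to r, push Z → (r, aabaabb, Z)
  read a, top Z: go to q, push EZ → (q, abaabb, EZ)
  read a, top E: go to p, push ε → (p, baabb, Z)
  read b, top Z: go to r, push Z → (r, aabb, Z)
  read a, top Z: go to q, push EZ → (q, abb, EZ)
  read a, top E: go to p, push ε → (p, bb, Z)
  read b, top Z: go to r, push Z → (r, b, Z)
  read b, top Z: go to q, push CZ → (q, ε, CZ)
All input consumed in state q with stack CZ.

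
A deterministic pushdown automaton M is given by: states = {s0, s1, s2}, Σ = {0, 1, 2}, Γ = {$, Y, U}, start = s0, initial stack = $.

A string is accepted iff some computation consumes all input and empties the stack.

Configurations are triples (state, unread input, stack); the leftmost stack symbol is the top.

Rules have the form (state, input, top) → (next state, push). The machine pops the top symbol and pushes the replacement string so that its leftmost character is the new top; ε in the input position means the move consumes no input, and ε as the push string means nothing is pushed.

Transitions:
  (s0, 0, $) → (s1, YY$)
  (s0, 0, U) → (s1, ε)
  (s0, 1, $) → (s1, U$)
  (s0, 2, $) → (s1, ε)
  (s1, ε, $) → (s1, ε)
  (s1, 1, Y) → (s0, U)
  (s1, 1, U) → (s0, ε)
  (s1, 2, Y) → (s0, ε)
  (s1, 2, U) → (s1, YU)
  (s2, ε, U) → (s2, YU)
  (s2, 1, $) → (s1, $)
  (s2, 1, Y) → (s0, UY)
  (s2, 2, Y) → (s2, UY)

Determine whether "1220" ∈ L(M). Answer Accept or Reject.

Accept

(s0, 1220, $)
  read 1, top $: go to s1, push U$ → (s1, 220, U$)
  read 2, top U: go to s1, push YU → (s1, 20, YU$)
  read 2, top Y: go to s0, push ε → (s0, 0, U$)
  read 0, top U: go to s1, push ε → (s1, ε, $)
  ε-move, top $: go to s1, push ε → (s1, ε, ε)
All input consumed and the stack is empty.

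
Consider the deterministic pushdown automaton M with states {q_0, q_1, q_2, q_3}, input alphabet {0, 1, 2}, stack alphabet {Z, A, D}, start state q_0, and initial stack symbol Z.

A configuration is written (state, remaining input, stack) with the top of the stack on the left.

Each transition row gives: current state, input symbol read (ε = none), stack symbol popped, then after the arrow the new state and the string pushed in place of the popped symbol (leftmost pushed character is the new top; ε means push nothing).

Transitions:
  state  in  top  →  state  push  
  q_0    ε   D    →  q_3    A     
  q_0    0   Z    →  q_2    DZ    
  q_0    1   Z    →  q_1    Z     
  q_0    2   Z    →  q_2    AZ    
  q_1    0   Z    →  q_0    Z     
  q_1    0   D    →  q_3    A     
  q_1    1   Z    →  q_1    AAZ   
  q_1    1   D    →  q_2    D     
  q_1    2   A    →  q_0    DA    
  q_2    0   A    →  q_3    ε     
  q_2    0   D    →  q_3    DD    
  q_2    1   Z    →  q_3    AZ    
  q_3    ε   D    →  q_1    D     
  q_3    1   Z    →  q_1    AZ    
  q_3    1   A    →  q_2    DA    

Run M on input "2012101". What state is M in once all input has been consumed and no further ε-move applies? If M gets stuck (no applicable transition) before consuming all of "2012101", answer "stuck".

(q_0, 2012101, Z)
  read 2, top Z: go to q_2, push AZ → (q_2, 012101, AZ)
  read 0, top A: go to q_3, push ε → (q_3, 12101, Z)
  read 1, top Z: go to q_1, push AZ → (q_1, 2101, AZ)
  read 2, top A: go to q_0, push DA → (q_0, 101, DAZ)
  ε-move, top D: go to q_3, push A → (q_3, 101, AAZ)
  read 1, top A: go to q_2, push DA → (q_2, 01, DAAZ)
  read 0, top D: go to q_3, push DD → (q_3, 1, DDAAZ)
  ε-move, top D: go to q_1, push D → (q_1, 1, DDAAZ)
  read 1, top D: go to q_2, push D → (q_2, ε, DDAAZ)
All input consumed; M is in state q_2.

q_2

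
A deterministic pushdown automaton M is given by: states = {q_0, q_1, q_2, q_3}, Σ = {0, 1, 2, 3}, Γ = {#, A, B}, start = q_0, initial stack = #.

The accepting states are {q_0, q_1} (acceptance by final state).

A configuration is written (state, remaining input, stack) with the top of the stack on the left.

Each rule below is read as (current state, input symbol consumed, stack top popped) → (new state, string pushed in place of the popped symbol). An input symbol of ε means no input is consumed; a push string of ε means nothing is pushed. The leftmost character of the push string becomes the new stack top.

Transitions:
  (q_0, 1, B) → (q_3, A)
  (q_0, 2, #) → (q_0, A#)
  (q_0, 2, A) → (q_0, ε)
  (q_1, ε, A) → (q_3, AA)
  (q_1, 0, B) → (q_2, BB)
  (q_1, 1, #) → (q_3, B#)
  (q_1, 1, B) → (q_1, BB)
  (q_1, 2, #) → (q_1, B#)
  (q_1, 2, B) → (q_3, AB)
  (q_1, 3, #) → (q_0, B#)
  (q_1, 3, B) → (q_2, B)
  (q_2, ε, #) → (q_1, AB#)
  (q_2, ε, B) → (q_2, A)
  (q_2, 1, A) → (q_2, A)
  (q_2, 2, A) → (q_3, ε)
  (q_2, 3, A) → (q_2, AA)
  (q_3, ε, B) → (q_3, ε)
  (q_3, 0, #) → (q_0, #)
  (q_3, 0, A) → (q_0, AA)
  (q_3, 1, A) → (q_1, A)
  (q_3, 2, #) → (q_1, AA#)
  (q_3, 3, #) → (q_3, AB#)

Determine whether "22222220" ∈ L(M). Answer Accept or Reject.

(q_0, 22222220, #)
  read 2, top #: go to q_0, push A# → (q_0, 2222220, A#)
  read 2, top A: go to q_0, push ε → (q_0, 222220, #)
  read 2, top #: go to q_0, push A# → (q_0, 22220, A#)
  read 2, top A: go to q_0, push ε → (q_0, 2220, #)
  read 2, top #: go to q_0, push A# → (q_0, 220, A#)
  read 2, top A: go to q_0, push ε → (q_0, 20, #)
  read 2, top #: go to q_0, push A# → (q_0, 0, A#)
No transition applies at (q_0, 0, A#); input not fully consumed.

Reject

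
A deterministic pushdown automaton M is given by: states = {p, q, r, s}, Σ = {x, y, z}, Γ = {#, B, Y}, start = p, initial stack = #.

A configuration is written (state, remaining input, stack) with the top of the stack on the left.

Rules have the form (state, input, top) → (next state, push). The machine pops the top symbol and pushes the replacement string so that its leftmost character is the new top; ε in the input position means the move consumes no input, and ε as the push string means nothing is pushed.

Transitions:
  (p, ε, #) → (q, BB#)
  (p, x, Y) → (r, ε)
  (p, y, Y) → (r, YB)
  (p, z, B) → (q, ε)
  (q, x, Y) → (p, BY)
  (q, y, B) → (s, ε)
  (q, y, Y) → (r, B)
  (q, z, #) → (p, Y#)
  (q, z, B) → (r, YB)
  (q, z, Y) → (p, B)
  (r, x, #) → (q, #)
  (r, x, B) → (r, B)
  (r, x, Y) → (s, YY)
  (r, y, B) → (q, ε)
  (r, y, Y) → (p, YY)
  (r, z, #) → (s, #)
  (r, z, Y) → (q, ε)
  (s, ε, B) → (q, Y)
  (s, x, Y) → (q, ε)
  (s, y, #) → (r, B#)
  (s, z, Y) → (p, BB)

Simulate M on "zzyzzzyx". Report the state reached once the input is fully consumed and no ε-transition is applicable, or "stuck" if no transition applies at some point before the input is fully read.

(p, zzyzzzyx, #)
  ε-move, top #: go to q, push BB# → (q, zzyzzzyx, BB#)
  read z, top B: go to r, push YB → (r, zyzzzyx, YBB#)
  read z, top Y: go to q, push ε → (q, yzzzyx, BB#)
  read y, top B: go to s, push ε → (s, zzzyx, B#)
  ε-move, top B: go to q, push Y → (q, zzzyx, Y#)
  read z, top Y: go to p, push B → (p, zzyx, B#)
  read z, top B: go to q, push ε → (q, zyx, #)
  read z, top #: go to p, push Y# → (p, yx, Y#)
  read y, top Y: go to r, push YB → (r, x, YB#)
  read x, top Y: go to s, push YY → (s, ε, YYB#)
All input consumed; M is in state s.

s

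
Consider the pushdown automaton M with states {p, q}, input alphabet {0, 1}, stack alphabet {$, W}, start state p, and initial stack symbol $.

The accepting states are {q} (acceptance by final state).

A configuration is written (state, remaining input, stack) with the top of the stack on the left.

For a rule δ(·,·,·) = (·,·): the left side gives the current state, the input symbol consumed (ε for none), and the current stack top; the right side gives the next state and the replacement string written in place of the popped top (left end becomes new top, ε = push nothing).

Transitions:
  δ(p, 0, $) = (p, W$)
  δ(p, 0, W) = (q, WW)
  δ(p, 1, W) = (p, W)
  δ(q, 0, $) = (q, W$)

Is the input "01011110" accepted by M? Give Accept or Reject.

No computation consumes all input and reaches a final state.

Reject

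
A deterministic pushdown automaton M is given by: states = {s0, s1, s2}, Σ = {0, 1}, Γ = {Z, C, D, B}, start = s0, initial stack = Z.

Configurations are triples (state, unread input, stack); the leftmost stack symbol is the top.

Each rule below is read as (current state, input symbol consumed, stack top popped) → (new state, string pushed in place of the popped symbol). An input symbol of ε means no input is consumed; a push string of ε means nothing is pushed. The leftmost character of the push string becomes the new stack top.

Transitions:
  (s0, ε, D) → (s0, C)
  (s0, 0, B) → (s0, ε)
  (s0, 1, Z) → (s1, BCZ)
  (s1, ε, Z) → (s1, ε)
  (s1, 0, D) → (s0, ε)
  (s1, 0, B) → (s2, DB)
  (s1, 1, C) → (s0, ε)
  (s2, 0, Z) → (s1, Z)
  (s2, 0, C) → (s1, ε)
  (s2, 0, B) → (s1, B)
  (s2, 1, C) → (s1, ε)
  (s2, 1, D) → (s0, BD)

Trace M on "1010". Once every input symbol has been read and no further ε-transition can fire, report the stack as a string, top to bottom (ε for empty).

CBCZ

(s0, 1010, Z)
  read 1, top Z: go to s1, push BCZ → (s1, 010, BCZ)
  read 0, top B: go to s2, push DB → (s2, 10, DBCZ)
  read 1, top D: go to s0, push BD → (s0, 0, BDBCZ)
  read 0, top B: go to s0, push ε → (s0, ε, DBCZ)
  ε-move, top D: go to s0, push C → (s0, ε, CBCZ)
All input consumed in state s0 with stack CBCZ.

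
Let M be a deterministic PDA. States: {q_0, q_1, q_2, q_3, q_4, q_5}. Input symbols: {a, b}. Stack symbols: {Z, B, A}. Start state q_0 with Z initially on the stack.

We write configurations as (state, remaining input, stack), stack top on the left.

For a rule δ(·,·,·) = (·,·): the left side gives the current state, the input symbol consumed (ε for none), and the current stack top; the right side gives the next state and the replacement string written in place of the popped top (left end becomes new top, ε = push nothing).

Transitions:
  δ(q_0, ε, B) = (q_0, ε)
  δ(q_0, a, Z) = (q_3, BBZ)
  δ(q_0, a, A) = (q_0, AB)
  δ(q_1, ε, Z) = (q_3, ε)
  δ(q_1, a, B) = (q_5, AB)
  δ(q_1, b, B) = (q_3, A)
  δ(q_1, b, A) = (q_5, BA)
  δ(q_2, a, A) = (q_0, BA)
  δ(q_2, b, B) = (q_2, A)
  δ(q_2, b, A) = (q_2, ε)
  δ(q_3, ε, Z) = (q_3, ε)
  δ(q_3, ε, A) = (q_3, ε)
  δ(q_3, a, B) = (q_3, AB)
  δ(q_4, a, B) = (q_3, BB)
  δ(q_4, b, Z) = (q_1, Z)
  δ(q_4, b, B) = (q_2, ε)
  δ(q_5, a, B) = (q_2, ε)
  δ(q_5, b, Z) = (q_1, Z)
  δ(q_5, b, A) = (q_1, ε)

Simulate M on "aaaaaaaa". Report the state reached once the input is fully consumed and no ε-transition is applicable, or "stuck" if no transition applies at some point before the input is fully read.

(q_0, aaaaaaaa, Z)
  read a, top Z: go to q_3, push BBZ → (q_3, aaaaaaa, BBZ)
  read a, top B: go to q_3, push AB → (q_3, aaaaaa, ABBZ)
  ε-move, top A: go to q_3, push ε → (q_3, aaaaaa, BBZ)
  read a, top B: go to q_3, push AB → (q_3, aaaaa, ABBZ)
  ε-move, top A: go to q_3, push ε → (q_3, aaaaa, BBZ)
  read a, top B: go to q_3, push AB → (q_3, aaaa, ABBZ)
  ε-move, top A: go to q_3, push ε → (q_3, aaaa, BBZ)
  read a, top B: go to q_3, push AB → (q_3, aaa, ABBZ)
  ε-move, top A: go to q_3, push ε → (q_3, aaa, BBZ)
  read a, top B: go to q_3, push AB → (q_3, aa, ABBZ)
  ε-move, top A: go to q_3, push ε → (q_3, aa, BBZ)
  read a, top B: go to q_3, push AB → (q_3, a, ABBZ)
  ε-move, top A: go to q_3, push ε → (q_3, a, BBZ)
  read a, top B: go to q_3, push AB → (q_3, ε, ABBZ)
  ε-move, top A: go to q_3, push ε → (q_3, ε, BBZ)
All input consumed; M is in state q_3.

q_3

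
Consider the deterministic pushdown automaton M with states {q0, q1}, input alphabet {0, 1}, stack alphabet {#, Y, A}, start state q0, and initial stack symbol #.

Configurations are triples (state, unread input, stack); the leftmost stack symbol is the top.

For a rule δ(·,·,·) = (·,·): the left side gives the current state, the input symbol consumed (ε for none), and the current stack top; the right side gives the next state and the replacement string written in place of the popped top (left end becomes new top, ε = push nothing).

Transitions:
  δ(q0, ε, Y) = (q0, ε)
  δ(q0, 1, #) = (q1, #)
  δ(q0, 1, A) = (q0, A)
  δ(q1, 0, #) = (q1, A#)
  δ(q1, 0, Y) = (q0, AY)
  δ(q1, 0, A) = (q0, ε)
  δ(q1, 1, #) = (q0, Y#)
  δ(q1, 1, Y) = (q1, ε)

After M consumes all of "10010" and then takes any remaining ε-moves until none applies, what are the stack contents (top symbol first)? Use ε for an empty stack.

A#

(q0, 10010, #)
  read 1, top #: go to q1, push # → (q1, 0010, #)
  read 0, top #: go to q1, push A# → (q1, 010, A#)
  read 0, top A: go to q0, push ε → (q0, 10, #)
  read 1, top #: go to q1, push # → (q1, 0, #)
  read 0, top #: go to q1, push A# → (q1, ε, A#)
All input consumed in state q1 with stack A#.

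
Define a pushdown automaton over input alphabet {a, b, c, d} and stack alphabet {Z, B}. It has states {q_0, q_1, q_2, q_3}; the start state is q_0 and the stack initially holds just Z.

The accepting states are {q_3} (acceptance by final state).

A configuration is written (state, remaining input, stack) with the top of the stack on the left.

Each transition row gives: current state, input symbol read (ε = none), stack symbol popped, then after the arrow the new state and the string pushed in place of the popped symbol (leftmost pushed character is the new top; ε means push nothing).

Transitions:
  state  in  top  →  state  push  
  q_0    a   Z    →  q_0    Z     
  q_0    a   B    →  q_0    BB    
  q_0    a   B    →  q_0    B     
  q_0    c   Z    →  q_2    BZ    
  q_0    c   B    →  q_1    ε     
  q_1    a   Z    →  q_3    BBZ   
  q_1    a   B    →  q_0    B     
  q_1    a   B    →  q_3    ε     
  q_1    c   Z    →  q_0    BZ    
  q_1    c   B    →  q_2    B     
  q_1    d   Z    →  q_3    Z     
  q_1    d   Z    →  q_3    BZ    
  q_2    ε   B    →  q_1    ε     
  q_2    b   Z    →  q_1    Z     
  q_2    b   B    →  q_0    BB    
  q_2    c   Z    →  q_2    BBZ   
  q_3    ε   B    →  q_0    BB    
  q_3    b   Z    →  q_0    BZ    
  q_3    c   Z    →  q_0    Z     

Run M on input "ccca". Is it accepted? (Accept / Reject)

Accept

One accepting computation: (q_0, ccca, Z) ⊢ (q_2, cca, BZ) ⊢ (q_1, cca, Z) ⊢ (q_0, ca, BZ) ⊢ (q_1, a, Z) ⊢ (q_3, ε, BBZ)
All input consumed and state q_3 ∈ F.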